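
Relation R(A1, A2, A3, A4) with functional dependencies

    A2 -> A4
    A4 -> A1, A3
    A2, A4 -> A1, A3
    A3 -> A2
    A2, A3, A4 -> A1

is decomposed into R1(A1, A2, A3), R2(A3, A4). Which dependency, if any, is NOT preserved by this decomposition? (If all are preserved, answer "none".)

none

A2 → A4: restricted closure across fragments reaches A4.
A4 → A1, A3: restricted closure across fragments reaches A1, A3.
A2, A4 → A1, A3: restricted closure across fragments reaches A1, A3.
A3 → A2 lies within R1.
A2, A3, A4 → A1: restricted closure across fragments reaches A1.
Every dependency is enforceable on the fragments, so the decomposition is dependency-preserving.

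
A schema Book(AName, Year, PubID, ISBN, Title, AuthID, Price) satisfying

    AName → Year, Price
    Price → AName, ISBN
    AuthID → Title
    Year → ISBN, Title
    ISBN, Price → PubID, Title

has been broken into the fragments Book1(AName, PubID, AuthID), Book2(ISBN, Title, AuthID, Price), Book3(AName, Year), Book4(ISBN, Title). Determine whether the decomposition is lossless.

Chase test. Columns are AName, Year, PubID, ISBN, Title, AuthID, Price; row i has aⱼ where attribute j ∈ Booki, else bᵢⱼ.
Initial tableau (one row per fragment):
  row 1: a1 b12 a3 b14 b15 a6 b17
  row 2: b21 b22 b23 a4 a5 a6 a7
  row 3: a1 a2 b33 b34 b35 b36 b37
  row 4: b41 b42 b43 a4 a5 b46 b47
Rows 1 and 3 agree on AName; apply AName→Year, Price and equate their Year, Price entries.
Rows 1 and 3 agree on Price; apply Price→AName, ISBN and equate their AName, ISBN entries.
Rows 1 and 2 agree on AuthID; apply AuthID→Title and equate their Title entries.
Rows 1 and 3 agree on Year; apply Year→ISBN, Title and equate their ISBN, Title entries.
Rows 1 and 3 agree on ISBN, Price; apply ISBN, Price→PubID, Title and equate their PubID, Title entries.
No row becomes fully distinguished — the join is lossy.

No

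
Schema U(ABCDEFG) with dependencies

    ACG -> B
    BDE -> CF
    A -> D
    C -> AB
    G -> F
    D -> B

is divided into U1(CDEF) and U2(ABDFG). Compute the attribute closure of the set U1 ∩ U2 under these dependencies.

BDF

U1 ∩ U2 = {DF}.
D → B applies, adding B
Closure: {BDF}.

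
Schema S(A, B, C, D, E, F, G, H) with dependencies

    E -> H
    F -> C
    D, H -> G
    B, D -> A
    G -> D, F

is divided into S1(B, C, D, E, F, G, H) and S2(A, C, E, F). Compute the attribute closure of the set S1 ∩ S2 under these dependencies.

C, E, F, H

S1 ∩ S2 = {C, E, F}.
E → H applies, adding H
Closure: {C, E, F, H}.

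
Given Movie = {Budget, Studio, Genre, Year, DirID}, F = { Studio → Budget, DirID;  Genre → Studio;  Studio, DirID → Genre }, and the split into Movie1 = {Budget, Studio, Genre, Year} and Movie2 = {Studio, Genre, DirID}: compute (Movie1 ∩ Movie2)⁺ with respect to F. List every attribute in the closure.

Budget, Studio, Genre, DirID

Movie1 ∩ Movie2 = {Studio, Genre}.
Studio → Budget, DirID applies, adding Budget, DirID
Closure: {Budget, Studio, Genre, DirID}.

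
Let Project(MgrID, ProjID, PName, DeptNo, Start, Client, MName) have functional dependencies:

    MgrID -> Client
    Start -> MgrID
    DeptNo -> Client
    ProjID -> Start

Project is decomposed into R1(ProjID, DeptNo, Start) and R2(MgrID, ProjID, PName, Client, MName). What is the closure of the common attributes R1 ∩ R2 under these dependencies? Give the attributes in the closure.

R1 ∩ R2 = {ProjID}.
ProjID → Start applies, adding Start
Start → MgrID applies, adding MgrID
MgrID → Client applies, adding Client
Closure: {MgrID, ProjID, Start, Client}.

MgrID, ProjID, Start, Client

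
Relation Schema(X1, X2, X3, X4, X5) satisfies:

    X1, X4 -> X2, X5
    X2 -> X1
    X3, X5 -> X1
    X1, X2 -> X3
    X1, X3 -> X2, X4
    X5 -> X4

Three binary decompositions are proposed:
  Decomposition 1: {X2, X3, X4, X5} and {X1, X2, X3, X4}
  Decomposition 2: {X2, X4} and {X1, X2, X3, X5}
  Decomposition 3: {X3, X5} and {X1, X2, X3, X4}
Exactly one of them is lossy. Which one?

Decomposition 3

Decomposition 1: common = {X2, X3, X4}, closure = {X1, X2, X3, X4, X5} → lossless.
Decomposition 2: common = {X2}, closure = {X1, X2, X3, X4, X5} → lossless.
Decomposition 3: common = {X3}, closure = {X3} → lossy.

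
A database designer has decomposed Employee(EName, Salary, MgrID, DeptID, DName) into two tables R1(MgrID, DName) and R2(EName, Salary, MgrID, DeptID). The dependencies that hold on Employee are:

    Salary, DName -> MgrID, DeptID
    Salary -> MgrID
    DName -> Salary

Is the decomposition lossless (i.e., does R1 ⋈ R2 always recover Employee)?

No

Common attributes: R1 ∩ R2 = {MgrID}.
No dependency enlarges {MgrID}, so (MgrID)⁺ = {MgrID}.
The closure contains neither all of R1 = {MgrID, DName} nor all of R2 = {EName, Salary, MgrID, DeptID}, so the common attributes are not a superkey of either fragment. The join is lossy.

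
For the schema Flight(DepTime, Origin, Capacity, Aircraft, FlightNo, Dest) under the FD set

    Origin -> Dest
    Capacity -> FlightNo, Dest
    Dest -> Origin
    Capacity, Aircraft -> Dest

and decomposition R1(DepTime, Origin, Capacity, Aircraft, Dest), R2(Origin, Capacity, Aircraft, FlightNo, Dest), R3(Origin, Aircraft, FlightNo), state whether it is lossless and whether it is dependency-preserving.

lossless and dependency-preserving

Lossless test (chase): Rows 1 and 3 agree on Origin; apply Origin→Dest and equate their Dest entries. Rows 1 and 2 agree on Capacity; apply Capacity→FlightNo, Dest and equate their FlightNo, Dest entries. Row 1 is now all distinguished symbols — the join is lossless.
Dependency preservation: every FD's attributes lie within a single fragment, so each can be enforced locally — preserved.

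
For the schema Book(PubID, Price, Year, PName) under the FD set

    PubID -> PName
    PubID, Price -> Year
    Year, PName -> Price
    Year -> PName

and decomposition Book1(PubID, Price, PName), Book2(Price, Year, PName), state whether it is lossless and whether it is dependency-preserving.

Lossless test: (Price, PName)⁺ = {Price, PName}, which is a superkey of neither fragment — lossy.
Dependency preservation: the restricted closure of {PubID, Price} across the fragments never reaches {Year}, so PubID, Price → Year cannot be enforced without a join — not preserved.

lossy and not dependency-preserving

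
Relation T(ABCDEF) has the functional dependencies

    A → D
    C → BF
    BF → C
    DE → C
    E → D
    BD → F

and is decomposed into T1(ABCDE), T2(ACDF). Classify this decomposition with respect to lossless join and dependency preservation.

lossless but not dependency-preserving

Lossless test: (ACD)⁺ = {ABCDF}, which contains all of one fragment — lossless.
Dependency preservation: the restricted closure of {BF} across the fragments never reaches {C}, so BF → C cannot be enforced without a join — not preserved.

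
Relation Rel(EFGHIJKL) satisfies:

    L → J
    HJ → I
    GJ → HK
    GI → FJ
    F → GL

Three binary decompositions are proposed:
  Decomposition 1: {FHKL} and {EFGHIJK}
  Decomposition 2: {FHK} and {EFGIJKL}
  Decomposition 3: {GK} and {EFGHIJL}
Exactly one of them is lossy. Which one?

Decomposition 3

Decomposition 1: common = {FHK}, closure = {FGHIJKL} → lossless.
Decomposition 2: common = {FK}, closure = {FGHIJKL} → lossless.
Decomposition 3: common = {G}, closure = {G} → lossy.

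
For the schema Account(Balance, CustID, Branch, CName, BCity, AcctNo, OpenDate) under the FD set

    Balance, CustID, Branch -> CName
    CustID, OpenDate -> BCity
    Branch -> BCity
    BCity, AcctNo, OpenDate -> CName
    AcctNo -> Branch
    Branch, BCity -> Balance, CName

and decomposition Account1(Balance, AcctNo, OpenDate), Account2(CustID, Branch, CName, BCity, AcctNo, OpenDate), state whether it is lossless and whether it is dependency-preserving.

lossless but not dependency-preserving

Lossless test: (AcctNo, OpenDate)⁺ = {Balance, Branch, CName, BCity, AcctNo, OpenDate}, which contains all of one fragment — lossless.
Dependency preservation: the restricted closure of {Branch, BCity} across the fragments never reaches {Balance, CName}, so Branch, BCity → Balance, CName cannot be enforced without a join — not preserved.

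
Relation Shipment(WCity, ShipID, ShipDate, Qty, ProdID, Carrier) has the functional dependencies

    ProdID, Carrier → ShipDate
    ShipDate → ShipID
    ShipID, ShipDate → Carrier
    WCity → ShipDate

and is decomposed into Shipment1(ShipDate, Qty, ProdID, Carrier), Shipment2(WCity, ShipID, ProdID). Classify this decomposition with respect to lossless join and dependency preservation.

lossy and not dependency-preserving

Lossless test: (ProdID)⁺ = {ProdID}, which is a superkey of neither fragment — lossy.
Dependency preservation: the restricted closure of {ShipDate} across the fragments never reaches {ShipID}, so ShipDate → ShipID cannot be enforced without a join — not preserved.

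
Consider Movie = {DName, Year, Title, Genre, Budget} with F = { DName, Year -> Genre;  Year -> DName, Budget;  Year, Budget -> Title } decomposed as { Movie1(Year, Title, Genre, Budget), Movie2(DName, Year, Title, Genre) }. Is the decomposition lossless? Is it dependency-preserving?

lossless and dependency-preserving

Lossless test: (Year, Title, Genre)⁺ = {DName, Year, Title, Genre, Budget}, which contains all of one fragment — lossless.
Dependency preservation: Year → DName, Budget is not contained in any single fragment, but the restricted closure of its left-hand side across the fragments still reaches the right-hand side; the remaining FDs each lie inside some fragment. All dependencies are preserved.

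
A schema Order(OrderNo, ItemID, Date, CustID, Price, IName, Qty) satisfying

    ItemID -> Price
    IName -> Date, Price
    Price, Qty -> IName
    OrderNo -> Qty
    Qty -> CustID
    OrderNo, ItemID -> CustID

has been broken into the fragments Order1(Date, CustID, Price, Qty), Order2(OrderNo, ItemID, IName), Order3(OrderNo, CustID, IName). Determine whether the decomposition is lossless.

Chase test. Columns are OrderNo, ItemID, Date, CustID, Price, IName, Qty; row i has aⱼ where attribute j ∈ Orderi, else bᵢⱼ.
Initial tableau (one row per fragment):
  row 1: b11 b12 a3 a4 a5 b16 a7
  row 2: a1 a2 b23 b24 b25 a6 b27
  row 3: a1 b32 b33 a4 b35 a6 b37
Rows 2 and 3 agree on IName; apply IName→Date, Price and equate their Date, Price entries.
Rows 2 and 3 agree on OrderNo; apply OrderNo→Qty and equate their Qty entries.
Rows 2 and 3 agree on Qty; apply Qty→CustID and equate their CustID entries.
No row becomes fully distinguished — the join is lossy.

No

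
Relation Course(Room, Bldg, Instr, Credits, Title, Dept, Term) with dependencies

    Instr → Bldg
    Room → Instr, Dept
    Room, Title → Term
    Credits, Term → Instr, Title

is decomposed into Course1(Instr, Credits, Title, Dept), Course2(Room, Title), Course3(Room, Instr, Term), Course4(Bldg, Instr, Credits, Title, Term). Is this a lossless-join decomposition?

No

Chase test. Columns are Room, Bldg, Instr, Credits, Title, Dept, Term; row i has aⱼ where attribute j ∈ Coursei, else bᵢⱼ.
Initial tableau (one row per fragment):
  row 1: b11 b12 a3 a4 a5 a6 b17
  row 2: a1 b22 b23 b24 a5 b26 b27
  row 3: a1 b32 a3 b34 b35 b36 a7
  row 4: b41 a2 a3 a4 a5 b46 a7
Rows 1 and 3 agree on Instr; apply Instr→Bldg and equate their Bldg entries.
Rows 1 and 4 agree on Instr; apply Instr→Bldg and equate their Bldg entries.
Rows 2 and 3 agree on Room; apply Room→Instr, Dept and equate their Instr, Dept entries.
Rows 1 and 2 agree on Instr; apply Instr→Bldg and equate their Bldg entries.
No row becomes fully distinguished — the join is lossy.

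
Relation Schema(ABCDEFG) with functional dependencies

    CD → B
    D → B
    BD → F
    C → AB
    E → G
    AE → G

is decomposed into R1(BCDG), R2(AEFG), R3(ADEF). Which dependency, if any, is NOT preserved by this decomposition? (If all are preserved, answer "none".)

C → AB

Check C → AB: no single fragment contains all of {ABC}, and the restricted closure of {C} across the fragments never reaches {AB}.
CD → B is preserved.
D → B is preserved.
BD → F is preserved.
E → G is preserved.
AE → G is preserved.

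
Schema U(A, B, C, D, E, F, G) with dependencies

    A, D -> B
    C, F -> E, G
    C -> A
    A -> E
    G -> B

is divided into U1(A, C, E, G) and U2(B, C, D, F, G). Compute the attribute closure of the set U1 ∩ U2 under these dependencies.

A, B, C, E, G

U1 ∩ U2 = {C, G}.
C → A applies, adding A
A → E applies, adding E
G → B applies, adding B
Closure: {A, B, C, E, G}.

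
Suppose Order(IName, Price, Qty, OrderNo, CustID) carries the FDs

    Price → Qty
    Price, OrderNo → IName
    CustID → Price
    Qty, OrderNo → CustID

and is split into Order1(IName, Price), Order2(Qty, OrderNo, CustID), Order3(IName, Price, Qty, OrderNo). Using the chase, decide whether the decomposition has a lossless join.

Yes

Chase test. Columns are IName, Price, Qty, OrderNo, CustID; row i has aⱼ where attribute j ∈ Orderi, else bᵢⱼ.
Initial tableau (one row per fragment):
  row 1: a1 a2 b13 b14 b15
  row 2: b21 b22 a3 a4 a5
  row 3: a1 a2 a3 a4 b35
Rows 1 and 3 agree on Price; apply Price→Qty and equate their Qty entries.
Rows 2 and 3 agree on Qty, OrderNo; apply Qty, OrderNo→CustID and equate their CustID entries.
Rows 2 and 3 agree on CustID; apply CustID→Price and equate their Price entries.
Rows 2 and 3 agree on Price, OrderNo; apply Price, OrderNo→IName and equate their IName entries.
Row 2 is now all distinguished symbols — the join is lossless.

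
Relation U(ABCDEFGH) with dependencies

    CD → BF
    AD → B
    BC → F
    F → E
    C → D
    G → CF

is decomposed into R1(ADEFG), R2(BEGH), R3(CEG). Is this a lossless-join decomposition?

Chase test. Columns are ABCDEFGH; row i has aⱼ where attribute j ∈ Ri, else bᵢⱼ.
Initial tableau (one row per fragment):
  row 1: a1 b12 b13 a4 a5 a6 a7 b18
  row 2: b21 a2 b23 b24 a5 b26 a7 a8
  row 3: b31 b32 a3 b34 a5 b36 a7 b38
Rows 1 and 2 agree on G; apply G→CF and equate their CF entries.
Rows 1 and 3 agree on G; apply G→CF and equate their CF entries.
Rows 1 and 2 agree on C; apply C→D and equate their D entries.
Rows 1 and 3 agree on C; apply C→D and equate their D entries.
Rows 1 and 2 agree on CD; apply CD→BF and equate their BF entries.
Rows 1 and 3 agree on CD; apply CD→BF and equate their BF entries.
No row becomes fully distinguished — the join is lossy.

No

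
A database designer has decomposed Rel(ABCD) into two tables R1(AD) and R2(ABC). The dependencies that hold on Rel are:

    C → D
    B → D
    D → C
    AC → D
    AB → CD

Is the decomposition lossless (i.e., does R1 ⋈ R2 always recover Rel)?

No

Common attributes: R1 ∩ R2 = {A}.
No dependency enlarges {A}, so (A)⁺ = {A}.
The closure contains neither all of R1 = {AD} nor all of R2 = {ABC}, so the common attributes are not a superkey of either fragment. The join is lossy.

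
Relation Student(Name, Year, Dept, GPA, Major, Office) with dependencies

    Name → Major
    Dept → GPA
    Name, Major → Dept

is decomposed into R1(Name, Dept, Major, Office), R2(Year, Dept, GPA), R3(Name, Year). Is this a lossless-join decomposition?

Chase test. Columns are Name, Year, Dept, GPA, Major, Office; row i has aⱼ where attribute j ∈ Ri, else bᵢⱼ.
Initial tableau (one row per fragment):
  row 1: a1 b12 a3 b14 a5 a6
  row 2: b21 a2 a3 a4 b25 b26
  row 3: a1 a2 b33 b34 b35 b36
Rows 1 and 3 agree on Name; apply Name→Major and equate their Major entries.
Rows 1 and 2 agree on Dept; apply Dept→GPA and equate their GPA entries.
Rows 1 and 3 agree on Name, Major; apply Name, Major→Dept and equate their Dept entries.
Rows 1 and 3 agree on Dept; apply Dept→GPA and equate their GPA entries.
No row becomes fully distinguished — the join is lossy.

No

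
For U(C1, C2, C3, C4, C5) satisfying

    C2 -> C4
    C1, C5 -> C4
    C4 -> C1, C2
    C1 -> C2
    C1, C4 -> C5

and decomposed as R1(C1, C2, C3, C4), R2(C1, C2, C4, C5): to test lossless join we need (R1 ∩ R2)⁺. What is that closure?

C1, C2, C4, C5

R1 ∩ R2 = {C1, C2, C4}.
C1, C4 → C5 applies, adding C5
Closure: {C1, C2, C4, C5}.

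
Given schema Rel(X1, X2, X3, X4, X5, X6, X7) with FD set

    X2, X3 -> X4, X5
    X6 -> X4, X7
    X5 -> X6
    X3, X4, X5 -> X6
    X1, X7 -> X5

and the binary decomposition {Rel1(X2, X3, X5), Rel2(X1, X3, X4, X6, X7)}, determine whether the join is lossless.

Common attributes: Rel1 ∩ Rel2 = {X3}.
No dependency enlarges {X3}, so (X3)⁺ = {X3}.
The closure contains neither all of Rel1 = {X2, X3, X5} nor all of Rel2 = {X1, X3, X4, X6, X7}, so the common attributes are not a superkey of either fragment. The join is lossy.

No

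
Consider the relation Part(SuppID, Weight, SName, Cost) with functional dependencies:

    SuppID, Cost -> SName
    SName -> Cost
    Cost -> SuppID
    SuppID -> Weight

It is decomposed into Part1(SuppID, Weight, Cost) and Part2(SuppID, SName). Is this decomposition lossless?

No

Common attributes: Part1 ∩ Part2 = {SuppID}.
Closure of {SuppID}: SuppID → Weight applies, adding Weight. So (SuppID)⁺ = {SuppID, Weight}.
The closure contains neither all of Part1 = {SuppID, Weight, Cost} nor all of Part2 = {SuppID, SName}, so the common attributes are not a superkey of either fragment. The join is lossy.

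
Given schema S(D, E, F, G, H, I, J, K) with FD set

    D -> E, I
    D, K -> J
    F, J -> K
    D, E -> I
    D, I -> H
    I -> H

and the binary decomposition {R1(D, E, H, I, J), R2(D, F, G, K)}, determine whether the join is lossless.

Common attributes: R1 ∩ R2 = {D}.
Closure of {D}: D → E, I applies, adding E, I; D, I → H applies, adding H. So (D)⁺ = {D, E, H, I}.
The closure contains neither all of R1 = {D, E, H, I, J} nor all of R2 = {D, F, G, K}, so the common attributes are not a superkey of either fragment. The join is lossy.

No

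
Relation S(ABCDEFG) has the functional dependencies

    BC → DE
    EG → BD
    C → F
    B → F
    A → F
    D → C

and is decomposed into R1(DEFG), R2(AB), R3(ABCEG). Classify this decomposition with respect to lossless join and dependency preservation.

Lossless test (chase): Rows 1 and 3 agree on EG; apply EG→BD and equate their BD entries. Rows 1 and 2 agree on B; apply B→F and equate their F entries. Rows 1 and 3 agree on B; apply B→F and equate their F entries. Rows 1 and 3 agree on D; apply D→C and equate their C entries. Row 3 is now all distinguished symbols — the join is lossless.
Dependency preservation: the restricted closure of {BC} across the fragments never reaches {DE}, so BC → DE cannot be enforced without a join — not preserved.

lossless but not dependency-preserving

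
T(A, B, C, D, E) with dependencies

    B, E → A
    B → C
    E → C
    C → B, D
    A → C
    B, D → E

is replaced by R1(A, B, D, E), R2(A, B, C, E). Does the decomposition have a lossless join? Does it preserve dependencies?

Lossless test: (A, B, E)⁺ = {A, B, C, D, E}, which contains all of one fragment — lossless.
Dependency preservation: C → B, D is not contained in any single fragment, but the restricted closure of its left-hand side across the fragments still reaches the right-hand side; the remaining FDs each lie inside some fragment. All dependencies are preserved.

lossless and dependency-preserving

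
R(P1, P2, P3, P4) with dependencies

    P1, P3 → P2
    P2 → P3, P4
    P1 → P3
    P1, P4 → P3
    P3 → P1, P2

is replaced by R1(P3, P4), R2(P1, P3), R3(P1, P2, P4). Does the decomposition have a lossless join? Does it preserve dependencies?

lossless and dependency-preserving

Lossless test (chase): Rows 2 and 3 agree on P1; apply P1→P3 and equate their P3 entries. Rows 1 and 2 agree on P3; apply P3→P1, P2 and equate their P1, P2 entries. Rows 1 and 3 agree on P3; apply P3→P1, P2 and equate their P1, P2 entries. Rows 1 and 2 agree on P2; apply P2→P3, P4 and equate their P3, P4 entries. Row 1 is now all distinguished symbols — the join is lossless.
Dependency preservation: P1, P3 → P2; P2 → P3, P4; P1, P4 → P3; P3 → P1, P2 are not contained in any single fragment, but the restricted closure of each left-hand side across the fragments still reaches the right-hand side; the remaining FDs each lie inside some fragment. All dependencies are preserved.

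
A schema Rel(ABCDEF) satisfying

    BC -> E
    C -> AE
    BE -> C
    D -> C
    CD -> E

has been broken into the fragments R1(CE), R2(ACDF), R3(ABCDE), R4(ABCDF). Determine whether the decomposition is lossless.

Yes

Chase test. Columns are ABCDEF; row i has aⱼ where attribute j ∈ Ri, else bᵢⱼ.
Initial tableau (one row per fragment):
  row 1: b11 b12 a3 b14 a5 b16
  row 2: a1 b22 a3 a4 b25 a6
  row 3: a1 a2 a3 a4 a5 b36
  row 4: a1 a2 a3 a4 b45 a6
Rows 3 and 4 agree on BC; apply BC→E and equate their E entries.
Rows 1 and 2 agree on C; apply C→AE and equate their AE entries.
Row 4 is now all distinguished symbols — the join is lossless.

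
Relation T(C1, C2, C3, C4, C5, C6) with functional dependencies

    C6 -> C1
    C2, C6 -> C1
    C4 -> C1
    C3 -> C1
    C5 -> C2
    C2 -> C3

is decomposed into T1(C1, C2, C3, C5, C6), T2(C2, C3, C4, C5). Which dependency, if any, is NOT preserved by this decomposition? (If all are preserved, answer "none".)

Check C4 → C1: no single fragment contains all of {C1, C4}, and the restricted closure of {C4} across the fragments never reaches {C1}.
C6 → C1 is preserved.
C2, C6 → C1 is preserved.
C3 → C1 is preserved.
C5 → C2 is preserved.
C2 → C3 is preserved.

C4 -> C1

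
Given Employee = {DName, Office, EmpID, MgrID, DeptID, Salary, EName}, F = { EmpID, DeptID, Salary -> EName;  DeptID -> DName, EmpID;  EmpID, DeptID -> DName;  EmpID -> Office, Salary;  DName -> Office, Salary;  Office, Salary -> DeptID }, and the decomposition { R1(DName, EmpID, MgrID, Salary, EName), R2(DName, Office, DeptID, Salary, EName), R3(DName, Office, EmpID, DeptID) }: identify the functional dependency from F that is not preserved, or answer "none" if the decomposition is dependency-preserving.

EmpID, DeptID, Salary → EName: restricted closure across fragments reaches EName.
DeptID → DName, EmpID lies within R3.
EmpID, DeptID → DName lies within R3.
EmpID → Office, Salary: restricted closure across fragments reaches Office, Salary.
DName → Office, Salary lies within R2.
Office, Salary → DeptID lies within R2.
Every dependency is enforceable on the fragments, so the decomposition is dependency-preserving.

none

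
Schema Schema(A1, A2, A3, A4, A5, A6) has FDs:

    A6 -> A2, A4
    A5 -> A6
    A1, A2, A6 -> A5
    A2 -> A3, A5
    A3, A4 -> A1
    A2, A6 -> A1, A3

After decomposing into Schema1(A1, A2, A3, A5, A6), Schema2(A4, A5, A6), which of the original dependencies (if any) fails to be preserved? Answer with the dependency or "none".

A3, A4 -> A1

Check A3, A4 → A1: no single fragment contains all of {A1, A3, A4}, and the restricted closure of {A3, A4} across the fragments never reaches {A1}.
A6 → A2, A4 is preserved.
A5 → A6 is preserved.
A1, A2, A6 → A5 is preserved.
A2 → A3, A5 is preserved.
A2, A6 → A1, A3 is preserved.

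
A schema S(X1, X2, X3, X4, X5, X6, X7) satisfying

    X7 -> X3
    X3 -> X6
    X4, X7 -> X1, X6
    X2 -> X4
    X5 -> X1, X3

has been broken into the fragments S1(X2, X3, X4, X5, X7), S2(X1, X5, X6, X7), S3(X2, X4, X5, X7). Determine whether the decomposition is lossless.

Chase test. Columns are X1, X2, X3, X4, X5, X6, X7; row i has aⱼ where attribute j ∈ Si, else bᵢⱼ.
Initial tableau (one row per fragment):
  row 1: b11 a2 a3 a4 a5 b16 a7
  row 2: a1 b22 b23 b24 a5 a6 a7
  row 3: b31 a2 b33 a4 a5 b36 a7
Rows 1 and 2 agree on X7; apply X7→X3 and equate their X3 entries.
Rows 1 and 3 agree on X7; apply X7→X3 and equate their X3 entries.
Rows 1 and 2 agree on X3; apply X3→X6 and equate their X6 entries.
Rows 1 and 3 agree on X3; apply X3→X6 and equate their X6 entries.
Rows 1 and 3 agree on X4, X7; apply X4, X7→X1, X6 and equate their X1, X6 entries.
Rows 1 and 2 agree on X5; apply X5→X1, X3 and equate their X1, X3 entries.
Row 1 is now all distinguished symbols — the join is lossless.

Yes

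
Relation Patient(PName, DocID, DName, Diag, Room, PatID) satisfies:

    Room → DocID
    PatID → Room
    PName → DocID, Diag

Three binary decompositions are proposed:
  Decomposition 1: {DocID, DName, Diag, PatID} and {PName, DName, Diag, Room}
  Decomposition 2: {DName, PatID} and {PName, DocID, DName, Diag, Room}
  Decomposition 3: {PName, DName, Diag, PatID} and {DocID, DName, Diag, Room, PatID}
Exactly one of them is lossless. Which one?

Decomposition 1: common = {DName, Diag}, closure = {DName, Diag} → lossy.
Decomposition 2: common = {DName}, closure = {DName} → lossy.
Decomposition 3: common = {DName, Diag, PatID}, closure = {DocID, DName, Diag, Room, PatID} → lossless.

Decomposition 3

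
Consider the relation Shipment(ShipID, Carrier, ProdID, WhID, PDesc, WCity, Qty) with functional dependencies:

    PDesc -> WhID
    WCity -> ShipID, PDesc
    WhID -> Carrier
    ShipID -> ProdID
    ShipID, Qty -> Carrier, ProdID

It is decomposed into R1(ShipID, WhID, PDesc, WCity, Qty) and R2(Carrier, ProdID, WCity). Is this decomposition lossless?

Yes

Common attributes: R1 ∩ R2 = {WCity}.
Closure of {WCity}: WCity → ShipID, PDesc applies, adding ShipID, PDesc; ShipID → ProdID applies, adding ProdID; PDesc → WhID applies, adding WhID; WhID → Carrier applies, adding Carrier. So (WCity)⁺ = {ShipID, Carrier, ProdID, WhID, PDesc, WCity}.
This closure contains every attribute of R2, so R1 ∩ R2 → R2. The join is lossless.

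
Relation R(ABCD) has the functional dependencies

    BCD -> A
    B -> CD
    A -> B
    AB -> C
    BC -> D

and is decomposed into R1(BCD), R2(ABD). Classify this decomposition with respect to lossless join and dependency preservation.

Lossless test: (BD)⁺ = {ABCD}, which contains all of one fragment — lossless.
Dependency preservation: BCD → A; AB → C are not contained in any single fragment, but the restricted closure of each left-hand side across the fragments still reaches the right-hand side; the remaining FDs each lie inside some fragment. All dependencies are preserved.

lossless and dependency-preserving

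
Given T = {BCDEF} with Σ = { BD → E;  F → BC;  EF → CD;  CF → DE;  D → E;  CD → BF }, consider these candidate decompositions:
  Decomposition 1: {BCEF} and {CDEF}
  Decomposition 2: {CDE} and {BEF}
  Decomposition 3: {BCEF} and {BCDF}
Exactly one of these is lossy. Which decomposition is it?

Decomposition 1: common = {CEF}, closure = {BCDEF} → lossless.
Decomposition 2: common = {E}, closure = {E} → lossy.
Decomposition 3: common = {BCF}, closure = {BCDEF} → lossless.

Decomposition 2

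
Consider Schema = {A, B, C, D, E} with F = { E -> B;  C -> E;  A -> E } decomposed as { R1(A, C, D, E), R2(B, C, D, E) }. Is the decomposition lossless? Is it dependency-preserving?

lossless and dependency-preserving

Lossless test: (C, D, E)⁺ = {B, C, D, E}, which contains all of one fragment — lossless.
Dependency preservation: every FD's attributes lie within a single fragment, so each can be enforced locally — preserved.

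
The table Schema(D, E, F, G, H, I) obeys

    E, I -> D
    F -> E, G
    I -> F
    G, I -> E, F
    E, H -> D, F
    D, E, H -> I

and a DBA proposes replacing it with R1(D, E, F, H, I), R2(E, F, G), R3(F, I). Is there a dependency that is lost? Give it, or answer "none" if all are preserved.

none

E, I → D lies within R1.
F → E, G lies within R2.
I → F lies within R1.
G, I → E, F: restricted closure across fragments reaches E, F.
E, H → D, F lies within R1.
D, E, H → I lies within R1.
Every dependency is enforceable on the fragments, so the decomposition is dependency-preserving.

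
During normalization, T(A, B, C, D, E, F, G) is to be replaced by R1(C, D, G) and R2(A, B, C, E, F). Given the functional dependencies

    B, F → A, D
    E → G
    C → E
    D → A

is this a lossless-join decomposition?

Common attributes: R1 ∩ R2 = {C}.
Closure of {C}: C → E applies, adding E; E → G applies, adding G. So (C)⁺ = {C, E, G}.
The closure contains neither all of R1 = {C, D, G} nor all of R2 = {A, B, C, E, F}, so the common attributes are not a superkey of either fragment. The join is lossy.

No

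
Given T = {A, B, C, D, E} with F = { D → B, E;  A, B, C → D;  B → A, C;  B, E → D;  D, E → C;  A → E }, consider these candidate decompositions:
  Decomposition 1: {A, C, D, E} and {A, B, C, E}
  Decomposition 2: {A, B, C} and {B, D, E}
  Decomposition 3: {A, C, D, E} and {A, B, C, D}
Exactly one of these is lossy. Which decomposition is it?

Decomposition 1

Decomposition 1: common = {A, C, E}, closure = {A, C, E} → lossy.
Decomposition 2: common = {B}, closure = {A, B, C, D, E} → lossless.
Decomposition 3: common = {A, C, D}, closure = {A, B, C, D, E} → lossless.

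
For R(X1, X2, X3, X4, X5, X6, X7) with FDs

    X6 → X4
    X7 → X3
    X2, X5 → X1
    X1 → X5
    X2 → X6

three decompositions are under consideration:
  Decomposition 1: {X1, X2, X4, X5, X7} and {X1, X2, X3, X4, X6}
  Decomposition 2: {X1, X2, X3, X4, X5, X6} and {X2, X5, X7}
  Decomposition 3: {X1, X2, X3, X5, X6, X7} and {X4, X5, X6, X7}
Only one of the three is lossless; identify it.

Decomposition 3

Decomposition 1: common = {X1, X2, X4}, closure = {X1, X2, X4, X5, X6} → lossy.
Decomposition 2: common = {X2, X5}, closure = {X1, X2, X4, X5, X6} → lossy.
Decomposition 3: common = {X5, X6, X7}, closure = {X3, X4, X5, X6, X7} → lossless.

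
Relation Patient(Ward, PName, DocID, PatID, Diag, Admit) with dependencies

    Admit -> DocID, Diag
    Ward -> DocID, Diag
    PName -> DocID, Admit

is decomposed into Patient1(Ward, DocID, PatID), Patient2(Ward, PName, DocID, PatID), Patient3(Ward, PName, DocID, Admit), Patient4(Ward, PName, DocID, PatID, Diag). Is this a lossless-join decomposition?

Chase test. Columns are Ward, PName, DocID, PatID, Diag, Admit; row i has aⱼ where attribute j ∈ Patienti, else bᵢⱼ.
Initial tableau (one row per fragment):
  row 1: a1 b12 a3 a4 b15 b16
  row 2: a1 a2 a3 a4 b25 b26
  row 3: a1 a2 a3 b34 b35 a6
  row 4: a1 a2 a3 a4 a5 b46
Rows 1 and 2 agree on Ward; apply Ward→DocID, Diag and equate their DocID, Diag entries.
Rows 1 and 3 agree on Ward; apply Ward→DocID, Diag and equate their DocID, Diag entries.
Rows 1 and 4 agree on Ward; apply Ward→DocID, Diag and equate their DocID, Diag entries.
Rows 2 and 3 agree on PName; apply PName→DocID, Admit and equate their DocID, Admit entries.
Rows 2 and 4 agree on PName; apply PName→DocID, Admit and equate their DocID, Admit entries.
Row 2 is now all distinguished symbols — the join is lossless.

Yes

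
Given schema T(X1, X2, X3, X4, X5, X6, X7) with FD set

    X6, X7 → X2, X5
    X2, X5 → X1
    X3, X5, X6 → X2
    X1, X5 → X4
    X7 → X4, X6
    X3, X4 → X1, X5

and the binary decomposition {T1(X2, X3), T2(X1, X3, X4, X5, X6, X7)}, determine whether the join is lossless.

No

Common attributes: T1 ∩ T2 = {X3}.
No dependency enlarges {X3}, so (X3)⁺ = {X3}.
The closure contains neither all of T1 = {X2, X3} nor all of T2 = {X1, X3, X4, X5, X6, X7}, so the common attributes are not a superkey of either fragment. The join is lossy.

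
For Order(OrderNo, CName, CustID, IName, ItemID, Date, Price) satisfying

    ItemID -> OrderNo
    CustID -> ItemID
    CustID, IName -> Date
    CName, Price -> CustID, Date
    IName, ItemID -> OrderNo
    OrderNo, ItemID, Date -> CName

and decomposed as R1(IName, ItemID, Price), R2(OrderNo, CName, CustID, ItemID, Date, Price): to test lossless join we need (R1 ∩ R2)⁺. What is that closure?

R1 ∩ R2 = {ItemID, Price}.
ItemID → OrderNo applies, adding OrderNo
Closure: {OrderNo, ItemID, Price}.

OrderNo, ItemID, Price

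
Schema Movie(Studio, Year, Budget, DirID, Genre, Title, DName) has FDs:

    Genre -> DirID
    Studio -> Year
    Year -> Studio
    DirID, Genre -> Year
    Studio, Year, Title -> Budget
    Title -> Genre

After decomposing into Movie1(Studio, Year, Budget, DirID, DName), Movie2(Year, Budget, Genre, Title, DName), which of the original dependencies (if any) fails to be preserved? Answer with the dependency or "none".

Genre -> DirID

Check Genre → DirID: no single fragment contains all of {DirID, Genre}, and the restricted closure of {Genre} across the fragments never reaches {DirID}.
Studio → Year is preserved.
Year → Studio is preserved.
DirID, Genre → Year is preserved.
Studio, Year, Title → Budget is preserved.
Title → Genre is preserved.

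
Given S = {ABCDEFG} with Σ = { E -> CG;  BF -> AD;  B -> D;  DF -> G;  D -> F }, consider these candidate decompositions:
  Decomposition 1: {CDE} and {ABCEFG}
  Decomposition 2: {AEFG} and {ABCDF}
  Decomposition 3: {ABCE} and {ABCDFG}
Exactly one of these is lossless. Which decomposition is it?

Decomposition 3

Decomposition 1: common = {CE}, closure = {CEG} → lossy.
Decomposition 2: common = {AF}, closure = {AF} → lossy.
Decomposition 3: common = {ABC}, closure = {ABCDFG} → lossless.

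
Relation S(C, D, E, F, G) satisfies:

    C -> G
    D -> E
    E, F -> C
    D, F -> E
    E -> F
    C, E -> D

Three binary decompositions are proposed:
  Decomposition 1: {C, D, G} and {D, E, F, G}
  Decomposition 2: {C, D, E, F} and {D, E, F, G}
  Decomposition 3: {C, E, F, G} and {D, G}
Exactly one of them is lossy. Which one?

Decomposition 1: common = {D, G}, closure = {C, D, E, F, G} → lossless.
Decomposition 2: common = {D, E, F}, closure = {C, D, E, F, G} → lossless.
Decomposition 3: common = {G}, closure = {G} → lossy.

Decomposition 3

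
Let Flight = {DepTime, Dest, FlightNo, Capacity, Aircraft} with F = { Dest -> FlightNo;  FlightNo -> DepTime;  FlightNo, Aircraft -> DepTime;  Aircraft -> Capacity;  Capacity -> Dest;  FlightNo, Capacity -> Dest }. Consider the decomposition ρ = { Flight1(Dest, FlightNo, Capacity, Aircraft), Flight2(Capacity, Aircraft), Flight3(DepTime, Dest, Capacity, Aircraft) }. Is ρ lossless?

Yes

Chase test. Columns are DepTime, Dest, FlightNo, Capacity, Aircraft; row i has aⱼ where attribute j ∈ Flighti, else bᵢⱼ.
Initial tableau (one row per fragment):
  row 1: b11 a2 a3 a4 a5
  row 2: b21 b22 b23 a4 a5
  row 3: a1 a2 b33 a4 a5
Rows 1 and 3 agree on Dest; apply Dest→FlightNo and equate their FlightNo entries.
Rows 1 and 3 agree on FlightNo; apply FlightNo→DepTime and equate their DepTime entries.
Rows 1 and 2 agree on Capacity; apply Capacity→Dest and equate their Dest entries.
Rows 1 and 2 agree on Dest; apply Dest→FlightNo and equate their FlightNo entries.
Rows 1 and 2 agree on FlightNo; apply FlightNo→DepTime and equate their DepTime entries.
Row 1 is now all distinguished symbols — the join is lossless.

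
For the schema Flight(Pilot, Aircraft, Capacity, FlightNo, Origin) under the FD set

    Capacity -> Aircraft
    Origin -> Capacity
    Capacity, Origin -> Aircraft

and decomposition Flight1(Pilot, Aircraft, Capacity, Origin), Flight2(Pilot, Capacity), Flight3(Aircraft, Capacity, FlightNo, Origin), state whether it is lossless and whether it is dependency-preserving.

lossy but dependency-preserving

Lossless test (chase): Rows 1 and 2 agree on Capacity; apply Capacity→Aircraft and equate their Aircraft entries. No row becomes fully distinguished — the join is lossy.
Dependency preservation: every FD's attributes lie within a single fragment, so each can be enforced locally — preserved.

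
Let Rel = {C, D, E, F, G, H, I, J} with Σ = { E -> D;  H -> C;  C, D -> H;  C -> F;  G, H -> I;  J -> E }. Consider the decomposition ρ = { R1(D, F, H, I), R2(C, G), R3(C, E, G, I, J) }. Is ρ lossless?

Chase test. Columns are C, D, E, F, G, H, I, J; row i has aⱼ where attribute j ∈ Ri, else bᵢⱼ.
Initial tableau (one row per fragment):
  row 1: b11 a2 b13 a4 b15 a6 a7 b18
  row 2: a1 b22 b23 b24 a5 b26 b27 b28
  row 3: a1 b32 a3 b34 a5 b36 a7 a8
Rows 2 and 3 agree on C; apply C→F and equate their F entries.
No row becomes fully distinguished — the join is lossy.

No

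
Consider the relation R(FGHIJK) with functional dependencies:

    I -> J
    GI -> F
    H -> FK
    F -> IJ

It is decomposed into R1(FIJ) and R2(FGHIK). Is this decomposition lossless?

Common attributes: R1 ∩ R2 = {FI}.
Closure of {FI}: I → J applies, adding J. So (FI)⁺ = {FIJ}.
This closure contains every attribute of R1, so R1 ∩ R2 → R1. The join is lossless.

Yes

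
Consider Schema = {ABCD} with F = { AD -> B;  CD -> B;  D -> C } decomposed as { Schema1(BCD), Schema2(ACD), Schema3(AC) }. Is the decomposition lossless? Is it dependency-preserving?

Lossless test (chase): Rows 1 and 2 agree on CD; apply CD→B and equate their B entries. Row 2 is now all distinguished symbols — the join is lossless.
Dependency preservation: AD → B is not contained in any single fragment, but the restricted closure of its left-hand side across the fragments still reaches the right-hand side; the remaining FDs each lie inside some fragment. All dependencies are preserved.

lossless and dependency-preserving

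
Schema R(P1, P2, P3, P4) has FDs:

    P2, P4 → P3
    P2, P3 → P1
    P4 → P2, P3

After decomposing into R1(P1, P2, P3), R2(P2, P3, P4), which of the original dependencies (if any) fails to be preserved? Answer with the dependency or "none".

P2, P4 → P3 lies within R2.
P2, P3 → P1 lies within R1.
P4 → P2, P3 lies within R2.
Every dependency is enforceable on the fragments, so the decomposition is dependency-preserving.

none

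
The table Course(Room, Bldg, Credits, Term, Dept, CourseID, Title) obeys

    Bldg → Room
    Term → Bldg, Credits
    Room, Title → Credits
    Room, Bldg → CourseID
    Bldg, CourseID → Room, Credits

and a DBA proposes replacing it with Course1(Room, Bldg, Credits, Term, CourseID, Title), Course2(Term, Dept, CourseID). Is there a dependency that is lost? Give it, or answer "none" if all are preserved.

none

Bldg → Room lies within Course1.
Term → Bldg, Credits lies within Course1.
Room, Title → Credits lies within Course1.
Room, Bldg → CourseID lies within Course1.
Bldg, CourseID → Room, Credits lies within Course1.
Every dependency is enforceable on the fragments, so the decomposition is dependency-preserving.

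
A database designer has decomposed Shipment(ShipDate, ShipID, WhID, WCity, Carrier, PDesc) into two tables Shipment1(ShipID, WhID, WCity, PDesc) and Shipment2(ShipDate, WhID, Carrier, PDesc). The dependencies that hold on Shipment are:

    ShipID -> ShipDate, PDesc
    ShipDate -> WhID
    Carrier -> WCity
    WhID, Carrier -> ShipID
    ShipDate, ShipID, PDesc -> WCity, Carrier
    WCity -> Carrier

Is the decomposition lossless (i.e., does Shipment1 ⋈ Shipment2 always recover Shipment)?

No

Common attributes: Shipment1 ∩ Shipment2 = {WhID, PDesc}.
No dependency enlarges {WhID, PDesc}, so (WhID, PDesc)⁺ = {WhID, PDesc}.
The closure contains neither all of Shipment1 = {ShipID, WhID, WCity, PDesc} nor all of Shipment2 = {ShipDate, WhID, Carrier, PDesc}, so the common attributes are not a superkey of either fragment. The join is lossy.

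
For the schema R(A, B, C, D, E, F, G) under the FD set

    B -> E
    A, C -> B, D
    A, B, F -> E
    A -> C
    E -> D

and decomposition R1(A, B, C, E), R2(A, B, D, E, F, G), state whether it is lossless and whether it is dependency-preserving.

lossless and dependency-preserving

Lossless test: (A, B, E)⁺ = {A, B, C, D, E}, which contains all of one fragment — lossless.
Dependency preservation: A, C → B, D is not contained in any single fragment, but the restricted closure of its left-hand side across the fragments still reaches the right-hand side; the remaining FDs each lie inside some fragment. All dependencies are preserved.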